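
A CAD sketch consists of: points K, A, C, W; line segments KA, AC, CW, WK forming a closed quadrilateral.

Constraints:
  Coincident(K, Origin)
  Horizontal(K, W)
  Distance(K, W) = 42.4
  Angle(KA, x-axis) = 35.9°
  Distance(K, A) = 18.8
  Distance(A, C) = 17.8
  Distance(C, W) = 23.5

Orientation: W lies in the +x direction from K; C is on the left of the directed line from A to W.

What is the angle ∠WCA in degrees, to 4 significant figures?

89.36°

K is at the origin; KW is horizontal with |KW| = 42.4 and W in +x, so W = (42.4, 0). KA runs at 35.9° with |KA| = 18.8, so A = (15.23, 11.02). C is determined by |AC| = 17.8 and |CW| = 23.5 together: it lies at the intersection of circle(A, 17.8) and circle(W, 23.5). With |AW| = 29.32, the foot of the radical line on AW is 10.65 from A and the perpendicular offset is √(17.8² − 10.65²) = 14.26. Taking the left-of-AW solution: C = (30.46, 20.24).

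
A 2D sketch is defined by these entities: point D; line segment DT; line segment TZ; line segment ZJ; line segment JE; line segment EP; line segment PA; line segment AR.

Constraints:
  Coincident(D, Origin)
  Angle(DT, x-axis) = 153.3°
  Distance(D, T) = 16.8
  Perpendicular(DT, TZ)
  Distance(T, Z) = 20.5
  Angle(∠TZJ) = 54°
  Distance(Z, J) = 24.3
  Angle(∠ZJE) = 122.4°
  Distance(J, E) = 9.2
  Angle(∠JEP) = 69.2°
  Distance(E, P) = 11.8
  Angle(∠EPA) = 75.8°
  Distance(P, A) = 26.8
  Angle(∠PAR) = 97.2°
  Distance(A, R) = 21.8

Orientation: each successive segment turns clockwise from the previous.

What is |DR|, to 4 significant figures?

29.22

∠EPA = 75.8° gives PA at 24.70° from the x-axis; with |PA| = 26.8, A = (17.64, 16.71). ∠PAR = 97.2° gives AR at -58.10° from the x-axis; with |AR| = 21.8, R = (29.16, -1.799). Then |DR| = |R − D| = 29.22.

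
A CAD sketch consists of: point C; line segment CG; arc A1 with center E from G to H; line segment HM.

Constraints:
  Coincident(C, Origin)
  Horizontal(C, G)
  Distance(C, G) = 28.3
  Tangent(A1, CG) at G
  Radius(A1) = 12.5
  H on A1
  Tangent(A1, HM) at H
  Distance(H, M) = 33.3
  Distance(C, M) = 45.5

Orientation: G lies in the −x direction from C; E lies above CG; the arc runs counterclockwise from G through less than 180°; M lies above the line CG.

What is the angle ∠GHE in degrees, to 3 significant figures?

48.6°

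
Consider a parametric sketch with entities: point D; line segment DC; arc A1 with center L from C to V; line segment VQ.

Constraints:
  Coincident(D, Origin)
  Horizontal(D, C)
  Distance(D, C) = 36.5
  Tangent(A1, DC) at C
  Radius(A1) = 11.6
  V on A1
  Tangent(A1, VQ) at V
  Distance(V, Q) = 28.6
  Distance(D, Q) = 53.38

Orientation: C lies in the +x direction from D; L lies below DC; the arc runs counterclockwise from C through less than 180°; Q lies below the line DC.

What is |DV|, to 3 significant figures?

29.2

Checks: |LV| = 11.60 ✓; ∠(LV, VQ) = 90.00° ✓; |VQ| = 28.60 ✓; |DQ| = 53.38 ✓.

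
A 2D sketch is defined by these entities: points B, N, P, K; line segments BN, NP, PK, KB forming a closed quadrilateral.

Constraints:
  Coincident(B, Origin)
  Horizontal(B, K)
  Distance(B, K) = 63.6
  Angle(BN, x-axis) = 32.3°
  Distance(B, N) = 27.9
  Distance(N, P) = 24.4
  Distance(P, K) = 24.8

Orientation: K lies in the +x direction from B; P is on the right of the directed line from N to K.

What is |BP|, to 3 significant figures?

39.3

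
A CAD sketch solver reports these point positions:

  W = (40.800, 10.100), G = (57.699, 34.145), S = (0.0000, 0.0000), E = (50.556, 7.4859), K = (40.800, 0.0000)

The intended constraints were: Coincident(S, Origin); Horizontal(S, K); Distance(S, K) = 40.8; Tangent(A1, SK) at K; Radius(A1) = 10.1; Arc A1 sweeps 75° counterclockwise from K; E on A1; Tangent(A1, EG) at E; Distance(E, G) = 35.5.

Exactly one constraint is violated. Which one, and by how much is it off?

Distance(E, G) = 35.5 — off by 7.90.

S = (0.00, 0.00) ✓; S.y = 0.00, K.y = 0.00 ✓; |SK| = 40.80 ✓; ∠(WK, KS) = 90.00° ✓; |WK| = 10.10 ✓; bearing(W→E) − bearing(W→K) = 75.00° ✓; |WE| = 10.10 ✓; ∠(WE, EG) = 90.00° ✓; |EG| = 27.60 ✗.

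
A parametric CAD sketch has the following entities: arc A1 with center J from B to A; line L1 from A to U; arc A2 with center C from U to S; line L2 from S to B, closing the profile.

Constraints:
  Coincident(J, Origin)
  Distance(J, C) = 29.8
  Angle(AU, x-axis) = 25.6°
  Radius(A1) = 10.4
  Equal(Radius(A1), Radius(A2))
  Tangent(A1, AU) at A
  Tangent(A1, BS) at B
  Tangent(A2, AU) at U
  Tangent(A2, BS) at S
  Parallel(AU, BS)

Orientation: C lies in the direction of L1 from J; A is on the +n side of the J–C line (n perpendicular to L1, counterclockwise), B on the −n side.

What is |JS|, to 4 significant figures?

31.56

Tangency of A1 to both parallel lines with radius 10.4 puts A and B at J ± 10.4·n: A = (-4.494, 9.379), B = (4.494, -9.379). Equal radii place U and S the same way about C: U = C + 10.4·n = (22.38, 22.26), S = C − 10.4·n = (31.37, 3.497). Then |JS| = |S − J| = 31.56.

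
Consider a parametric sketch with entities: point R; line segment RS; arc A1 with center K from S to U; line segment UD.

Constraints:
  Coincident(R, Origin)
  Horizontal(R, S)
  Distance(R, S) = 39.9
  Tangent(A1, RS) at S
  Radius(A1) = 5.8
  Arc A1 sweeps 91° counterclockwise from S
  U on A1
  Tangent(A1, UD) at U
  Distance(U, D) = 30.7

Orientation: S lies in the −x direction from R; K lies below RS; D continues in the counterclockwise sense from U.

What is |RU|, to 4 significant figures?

46.08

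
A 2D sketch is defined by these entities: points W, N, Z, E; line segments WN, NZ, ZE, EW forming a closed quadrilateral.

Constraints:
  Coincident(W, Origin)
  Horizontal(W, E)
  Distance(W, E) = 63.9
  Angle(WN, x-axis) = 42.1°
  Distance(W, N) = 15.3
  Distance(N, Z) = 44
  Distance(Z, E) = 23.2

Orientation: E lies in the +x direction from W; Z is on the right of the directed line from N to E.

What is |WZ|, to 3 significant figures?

49.4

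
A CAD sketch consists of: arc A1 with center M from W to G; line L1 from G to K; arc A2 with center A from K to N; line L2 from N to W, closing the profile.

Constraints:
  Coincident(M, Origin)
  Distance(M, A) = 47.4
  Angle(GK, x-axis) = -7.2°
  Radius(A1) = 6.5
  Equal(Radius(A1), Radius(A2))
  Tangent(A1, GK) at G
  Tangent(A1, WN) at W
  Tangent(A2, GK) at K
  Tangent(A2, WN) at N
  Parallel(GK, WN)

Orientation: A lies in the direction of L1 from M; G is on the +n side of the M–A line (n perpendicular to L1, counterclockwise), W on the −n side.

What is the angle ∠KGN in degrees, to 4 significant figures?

15.34°

The slot axis is L1's direction at -7.2°, so u = (cos -7.2°, sin -7.2°) = (0.9921, -0.1253) and n = (−sin -7.2°, cos -7.2°) = (0.1253, 0.9921). M is at the origin and A lies 47.4 along u from M, so A = 47.4·u = (47.03, -5.941). Tangency of A1 to both parallel lines with radius 6.5 puts G and W at M ± 6.5·n: G = (0.8147, 6.449), W = (-0.8147, -6.449). Equal radii place K and N the same way about A: K = A + 6.5·n = (47.84, 0.5080), N = A − 6.5·n = (46.21, -12.39). Then cos ∠KGN = GK·GN / (|GK||GN|), giving 15.34°.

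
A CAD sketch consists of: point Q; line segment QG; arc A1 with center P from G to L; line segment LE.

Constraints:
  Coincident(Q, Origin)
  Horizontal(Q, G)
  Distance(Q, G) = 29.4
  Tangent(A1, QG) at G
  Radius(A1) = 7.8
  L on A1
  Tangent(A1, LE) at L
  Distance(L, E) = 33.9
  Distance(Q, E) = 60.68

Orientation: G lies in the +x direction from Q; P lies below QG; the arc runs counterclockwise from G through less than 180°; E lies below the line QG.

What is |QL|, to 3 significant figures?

27.4

Checks: |PL| = 7.800 ✓; ∠(PL, LE) = 90.00° ✓; |LE| = 33.90 ✓; |QE| = 60.68 ✓.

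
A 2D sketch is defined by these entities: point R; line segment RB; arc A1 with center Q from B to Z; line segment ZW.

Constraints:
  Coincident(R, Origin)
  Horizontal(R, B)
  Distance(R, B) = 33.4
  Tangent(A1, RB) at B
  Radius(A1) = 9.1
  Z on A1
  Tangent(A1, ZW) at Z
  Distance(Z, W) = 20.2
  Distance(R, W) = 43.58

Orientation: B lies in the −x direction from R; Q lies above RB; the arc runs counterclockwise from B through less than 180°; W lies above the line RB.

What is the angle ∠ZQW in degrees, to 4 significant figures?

65.75°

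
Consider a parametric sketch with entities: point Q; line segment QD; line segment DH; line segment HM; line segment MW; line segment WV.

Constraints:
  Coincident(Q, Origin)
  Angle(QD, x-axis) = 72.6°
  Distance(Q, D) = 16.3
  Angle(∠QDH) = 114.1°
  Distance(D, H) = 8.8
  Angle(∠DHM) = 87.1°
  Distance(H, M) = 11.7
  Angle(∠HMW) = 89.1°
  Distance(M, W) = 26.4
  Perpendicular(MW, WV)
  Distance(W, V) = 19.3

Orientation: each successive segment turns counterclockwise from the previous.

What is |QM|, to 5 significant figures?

15.203

Q is at the origin; QD runs at 72.6° with length 16.3, so D = (4.8744, 15.554). ∠QDH = 114.1° gives DH at 138.50° from the x-axis; with |DH| = 8.8, H = (-1.7164, 21.385). ∠DHM = 87.1° gives HM at -128.60° from the x-axis; with |HM| = 11.7, M = (-9.0158, 12.241). Then |QM| = |M − Q| = 15.203.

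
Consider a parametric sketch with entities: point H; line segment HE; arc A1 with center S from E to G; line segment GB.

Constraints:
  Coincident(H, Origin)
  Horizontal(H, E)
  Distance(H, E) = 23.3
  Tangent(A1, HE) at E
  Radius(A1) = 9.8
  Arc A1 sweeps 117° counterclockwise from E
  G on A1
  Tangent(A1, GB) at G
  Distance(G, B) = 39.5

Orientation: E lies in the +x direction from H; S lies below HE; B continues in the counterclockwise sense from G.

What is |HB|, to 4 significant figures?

59.17

H is at the origin; H and E share the same y with |HE| = 23.3 and E on the +x side, so E = (23.30, 0.000). A1 meets HE tangentially, so SE is at right angles to HE, so S = E + (0, -9.8) = (23.30, -9.800). On A1, E sits at bearing 90° from S; a 117° counterclockwise sweep puts G at bearing 207°, so G = S + 9.8·(cos 207°, sin 207°) = (14.57, -14.25). A1 meets GB tangentially, so SG is at right angles to GB, so GB runs along (−sin 207°, cos 207°); with |GB| = 39.5, B = (32.50, -49.44). Then |HB| = |B − H| = 59.17.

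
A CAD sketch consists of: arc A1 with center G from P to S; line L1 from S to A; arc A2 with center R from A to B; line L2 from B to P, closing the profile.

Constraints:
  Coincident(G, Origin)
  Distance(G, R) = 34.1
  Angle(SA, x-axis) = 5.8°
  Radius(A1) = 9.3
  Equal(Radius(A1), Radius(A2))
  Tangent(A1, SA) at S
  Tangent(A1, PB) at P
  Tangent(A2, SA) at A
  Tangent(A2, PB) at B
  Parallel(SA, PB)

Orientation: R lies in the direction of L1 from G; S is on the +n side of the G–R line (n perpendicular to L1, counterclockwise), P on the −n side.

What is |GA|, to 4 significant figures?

35.35

Tangency of A1 to both parallel lines with radius 9.3 puts S and P at G ± 9.3·n: S = (-0.9398, 9.252), P = (0.9398, -9.252). Equal radii place A and B the same way about R: A = R + 9.3·n = (32.99, 12.70), B = R − 9.3·n = (34.87, -5.806). Then |GA| = |A − G| = 35.35.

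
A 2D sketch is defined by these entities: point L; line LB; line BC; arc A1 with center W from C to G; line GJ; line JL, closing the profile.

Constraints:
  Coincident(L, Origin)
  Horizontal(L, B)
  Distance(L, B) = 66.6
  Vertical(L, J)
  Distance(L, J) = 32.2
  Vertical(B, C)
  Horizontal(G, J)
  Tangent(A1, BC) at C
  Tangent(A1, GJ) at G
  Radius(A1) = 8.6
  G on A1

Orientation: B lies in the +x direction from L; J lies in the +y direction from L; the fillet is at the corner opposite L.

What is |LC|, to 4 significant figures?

70.66

L is at the origin; L and B share the same y with |LB| = 66.6 and B on the +x side, so B = (66.60, 0.000). LJ is vertical with |LJ| = 32.2 and J on the +y side, so J = (0.000, 32.20). The virtual corner opposite L is at (66.60, 32.20). Since A1 is tangent to BC there, WC ⟂ BC and the tangent condition forces WG to be normal to GJ, with radius 8.6, so the center W sits 8.6 in from both sides at W = (58.00, 23.60). That places the tangent points at C = (66.60, 23.60) on BC and G = (58.00, 32.20) on GJ. Then |LC| = |C − L| = 70.66.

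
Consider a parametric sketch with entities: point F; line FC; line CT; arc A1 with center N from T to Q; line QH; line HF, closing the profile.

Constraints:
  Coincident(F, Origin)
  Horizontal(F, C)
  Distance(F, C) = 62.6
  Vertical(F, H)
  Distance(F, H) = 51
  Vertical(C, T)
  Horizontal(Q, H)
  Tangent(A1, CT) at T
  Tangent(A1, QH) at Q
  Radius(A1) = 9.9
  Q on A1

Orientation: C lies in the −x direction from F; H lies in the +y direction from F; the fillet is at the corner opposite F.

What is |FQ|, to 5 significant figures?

73.337

F is at the origin; F and C share the same y with |FC| = 62.6 and C on the −x side, so C = (-62.600, 0.0000). F and H share the same x with |FH| = 51.0 and H on the +y side, so H = (0.0000, 51.000). The virtual corner opposite F is at (-62.600, 51.000). A1 meets CT tangentially, so NT is at right angles to CT and tangency of A1 to QH means the radius NQ is perpendicular to QH, with radius 9.9, so the center N sits 9.9 in from both sides at N = (-52.700, 41.100). That places the tangent points at T = (-62.600, 41.100) on CT and Q = (-52.700, 51.000) on QH. Then |FQ| = |Q − F| = 73.337.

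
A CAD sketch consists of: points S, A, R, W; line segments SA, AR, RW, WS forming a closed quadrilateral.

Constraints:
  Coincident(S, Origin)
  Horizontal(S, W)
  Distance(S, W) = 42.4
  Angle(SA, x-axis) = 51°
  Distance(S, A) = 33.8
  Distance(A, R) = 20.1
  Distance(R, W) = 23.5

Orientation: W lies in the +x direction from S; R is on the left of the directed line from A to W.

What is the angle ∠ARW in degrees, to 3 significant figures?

101°

S is at the origin; SW is horizontal with |SW| = 42.4 and W in +x, so W = (42.4, 0). SA runs at 51.0° with |SA| = 33.8, so A = (21.3, 26.3). R is determined by |AR| = 20.1 and |RW| = 23.5 together: it lies at the intersection of circle(A, 20.1) and circle(W, 23.5). With |AW| = 33.7, the foot of the radical line on AW is 14.7 from A and the perpendicular offset is √(20.1² − 14.7²) = 13.8. Taking the left-of-AW solution: R = (41.2, 23.5).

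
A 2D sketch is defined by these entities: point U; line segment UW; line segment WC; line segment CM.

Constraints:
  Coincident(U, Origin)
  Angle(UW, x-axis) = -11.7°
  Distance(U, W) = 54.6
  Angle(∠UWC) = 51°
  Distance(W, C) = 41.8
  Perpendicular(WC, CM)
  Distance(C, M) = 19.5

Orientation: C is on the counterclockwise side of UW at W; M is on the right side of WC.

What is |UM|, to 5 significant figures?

62.377

∠UWC = 51.0°, so WC runs at -11.7° + (180° − 51.0°) = 117.30° from the x-axis; with |WC| = 41.8, C = W + 41.8·(cos 117.30°, sin 117.30°) = (34.294, 26.072). The perpendicularity gives CM at right angles to WC; with |CM| = 19.5 on the right of WC, M = C + 19.5·(0.88862, 0.45865) = (51.622, 35.016). Then |UM| = |M − U| = 62.377.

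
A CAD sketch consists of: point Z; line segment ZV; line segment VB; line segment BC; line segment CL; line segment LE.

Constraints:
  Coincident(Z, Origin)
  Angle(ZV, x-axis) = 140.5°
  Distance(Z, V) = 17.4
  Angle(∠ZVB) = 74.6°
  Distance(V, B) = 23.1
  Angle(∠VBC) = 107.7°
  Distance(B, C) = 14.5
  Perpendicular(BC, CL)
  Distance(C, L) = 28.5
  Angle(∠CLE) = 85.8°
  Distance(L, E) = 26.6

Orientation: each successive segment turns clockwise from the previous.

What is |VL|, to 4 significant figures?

22.48

∠VBC = 107.7° gives BC at -37.20° from the x-axis; with |BC| = 14.5, C = (17.02, 15.58). BC ⟂ CL, so CL runs at -127.2°; with |CL| = 28.5, L = (-0.2084, -7.117). Then |VL| = |L − V| = 22.48.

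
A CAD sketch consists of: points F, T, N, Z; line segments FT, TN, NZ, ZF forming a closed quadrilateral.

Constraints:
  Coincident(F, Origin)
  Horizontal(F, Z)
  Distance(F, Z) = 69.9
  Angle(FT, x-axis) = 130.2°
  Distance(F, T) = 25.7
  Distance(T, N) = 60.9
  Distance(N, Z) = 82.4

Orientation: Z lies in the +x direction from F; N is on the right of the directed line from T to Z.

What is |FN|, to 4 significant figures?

39.66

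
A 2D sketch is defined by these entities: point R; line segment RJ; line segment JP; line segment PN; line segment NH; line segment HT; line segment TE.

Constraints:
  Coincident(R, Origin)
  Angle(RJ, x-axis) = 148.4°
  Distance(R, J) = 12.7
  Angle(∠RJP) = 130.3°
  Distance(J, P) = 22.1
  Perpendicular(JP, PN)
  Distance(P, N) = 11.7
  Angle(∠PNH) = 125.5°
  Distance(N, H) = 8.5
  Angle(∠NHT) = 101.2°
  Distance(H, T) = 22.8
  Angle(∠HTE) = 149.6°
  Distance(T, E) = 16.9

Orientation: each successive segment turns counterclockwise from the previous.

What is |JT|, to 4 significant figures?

1.731

R is at the origin; RJ runs at 148.4° with length 12.7, so J = (-10.82, 6.655). ∠RJP = 130.3° gives JP at -161.9° from the x-axis; with |JP| = 22.1, P = (-31.82, -0.2113). The perpendicularity gives PN at right angles to JP, so PN runs at -71.90°; with |PN| = 11.7, N = (-28.19, -11.33). ∠PNH = 125.5° gives NH at -17.40° from the x-axis; with |NH| = 8.5, H = (-20.08, -13.87). ∠NHT = 101.2° gives HT at 61.40° from the x-axis; with |HT| = 22.8, T = (-9.163, 6.144). Then |JT| = |T − J| = 1.731.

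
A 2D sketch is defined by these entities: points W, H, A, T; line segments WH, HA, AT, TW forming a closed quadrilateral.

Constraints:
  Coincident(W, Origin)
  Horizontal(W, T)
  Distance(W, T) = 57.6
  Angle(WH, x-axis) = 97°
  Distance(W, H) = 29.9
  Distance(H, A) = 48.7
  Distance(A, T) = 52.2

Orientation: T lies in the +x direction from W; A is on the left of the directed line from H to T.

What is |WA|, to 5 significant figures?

64.145

W is at the origin; W and T share the same y with |WT| = 57.6 and T in +x, so T = (57.6, 0). WH runs at 97.0° with |WH| = 29.9, so H = (-3.6439, 29.677). A is determined by |HA| = 48.7 and |AT| = 52.2 together: it lies at the intersection of circle(H, 48.7) and circle(T, 52.2). With |HT| = 68.055, the foot of the radical line on HT is 31.433 from H and the perpendicular offset is √(48.7² − 31.433²) = 37.197. Taking the left-of-HT solution: A = (40.864, 49.444).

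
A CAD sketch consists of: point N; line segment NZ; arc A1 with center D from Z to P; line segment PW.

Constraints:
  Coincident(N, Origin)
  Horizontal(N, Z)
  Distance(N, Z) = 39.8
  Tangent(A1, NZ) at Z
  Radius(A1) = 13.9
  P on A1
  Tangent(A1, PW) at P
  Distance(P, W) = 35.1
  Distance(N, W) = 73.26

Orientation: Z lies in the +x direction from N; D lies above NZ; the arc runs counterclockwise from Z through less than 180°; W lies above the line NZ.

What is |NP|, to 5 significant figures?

55.343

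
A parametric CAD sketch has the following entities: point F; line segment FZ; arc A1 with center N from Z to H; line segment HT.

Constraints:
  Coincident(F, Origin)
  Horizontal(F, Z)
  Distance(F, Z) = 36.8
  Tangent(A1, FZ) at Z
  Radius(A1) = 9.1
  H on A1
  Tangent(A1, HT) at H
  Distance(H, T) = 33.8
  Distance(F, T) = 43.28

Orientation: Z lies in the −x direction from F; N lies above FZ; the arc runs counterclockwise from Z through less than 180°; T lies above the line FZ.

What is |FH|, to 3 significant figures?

28.8

F is at the origin; FZ is horizontal with |FZ| = 36.8 and Z on the −x side, so Z = (-36.8, 0.00). The tangent condition forces NZ to be normal to FZ, so N = Z + (0, 9.1) = (-36.8, 9.10). Since NH ⟂ HT (tangency), |NT| = √(9.1² + 33.8²) = 35.0 regardless of where H sits on A1. So T lies on both circle(F, 43.28) and circle(N, 35.0); the above-FZ intersection is T = (-18.7, 39.0). H is the foot of the tangent from T: H = (-28.1, 6.57).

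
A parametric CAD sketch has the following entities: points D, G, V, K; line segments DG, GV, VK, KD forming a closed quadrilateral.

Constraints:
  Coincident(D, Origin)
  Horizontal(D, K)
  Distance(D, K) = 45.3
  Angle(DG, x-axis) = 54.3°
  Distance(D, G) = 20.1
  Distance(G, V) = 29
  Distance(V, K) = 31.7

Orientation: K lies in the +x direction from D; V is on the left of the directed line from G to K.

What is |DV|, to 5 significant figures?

47.990

Checks: |GV| = 29.00 ✓; |VK| = 31.70 ✓.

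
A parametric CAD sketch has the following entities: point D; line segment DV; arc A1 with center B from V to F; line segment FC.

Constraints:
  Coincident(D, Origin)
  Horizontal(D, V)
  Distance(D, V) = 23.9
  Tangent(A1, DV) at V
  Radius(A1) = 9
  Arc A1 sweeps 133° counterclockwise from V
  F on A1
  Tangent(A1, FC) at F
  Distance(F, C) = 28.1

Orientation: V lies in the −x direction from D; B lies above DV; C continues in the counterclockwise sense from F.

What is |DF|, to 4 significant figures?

23.00

Since A1 is tangent to DV there, BV ⟂ DV, so B = V + (0, 9) = (-23.90, 9.000). On A1, V sits at bearing -90° from B; a 133° counterclockwise sweep puts F at bearing 43°, so F = B + 9.0·(cos 43°, sin 43°) = (-17.32, 15.14). Then |DF| = |F − D| = 23.00.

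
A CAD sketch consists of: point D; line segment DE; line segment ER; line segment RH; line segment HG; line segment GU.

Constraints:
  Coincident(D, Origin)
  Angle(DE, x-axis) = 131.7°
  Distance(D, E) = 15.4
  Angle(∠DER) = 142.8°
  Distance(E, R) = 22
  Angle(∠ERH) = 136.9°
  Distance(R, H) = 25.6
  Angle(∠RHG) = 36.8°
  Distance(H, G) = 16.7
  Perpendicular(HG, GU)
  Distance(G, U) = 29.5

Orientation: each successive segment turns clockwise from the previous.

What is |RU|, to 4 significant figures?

14.67

D is at the origin; DE runs at 131.7° with length 15.4, so E = (-10.24, 11.50). ∠DER = 142.8° gives ER at 94.50° from the x-axis; with |ER| = 22.0, R = (-11.97, 33.43). ∠ERH = 136.9° gives RH at 51.40° from the x-axis; with |RH| = 25.6, H = (4.001, 53.44). ∠RHG = 36.8° gives HG at -91.80° from the x-axis; with |HG| = 16.7, G = (3.476, 36.75). The perpendicularity gives GU at right angles to HG, so GU runs at 178.2°; with |GU| = 29.5, U = (-26.01, 37.67). Then |RU| = |U − R| = 14.67.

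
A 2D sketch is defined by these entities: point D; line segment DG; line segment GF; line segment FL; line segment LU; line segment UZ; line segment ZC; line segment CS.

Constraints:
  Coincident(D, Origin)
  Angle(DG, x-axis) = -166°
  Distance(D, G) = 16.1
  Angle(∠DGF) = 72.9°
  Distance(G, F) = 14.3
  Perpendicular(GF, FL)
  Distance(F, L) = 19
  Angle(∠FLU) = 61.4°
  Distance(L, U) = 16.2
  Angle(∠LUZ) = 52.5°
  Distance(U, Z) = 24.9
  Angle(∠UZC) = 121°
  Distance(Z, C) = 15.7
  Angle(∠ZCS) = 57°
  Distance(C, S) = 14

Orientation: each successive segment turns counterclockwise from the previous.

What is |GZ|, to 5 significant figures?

22.871

∠FLU = 61.4° gives LU at 149.70° from the x-axis; with |LU| = 16.2, U = (-5.9533, 1.8479). ∠LUZ = 52.5° gives UZ at -82.800° from the x-axis; with |UZ| = 24.9, Z = (-2.8325, -22.856). Then |GZ| = |Z − G| = 22.871.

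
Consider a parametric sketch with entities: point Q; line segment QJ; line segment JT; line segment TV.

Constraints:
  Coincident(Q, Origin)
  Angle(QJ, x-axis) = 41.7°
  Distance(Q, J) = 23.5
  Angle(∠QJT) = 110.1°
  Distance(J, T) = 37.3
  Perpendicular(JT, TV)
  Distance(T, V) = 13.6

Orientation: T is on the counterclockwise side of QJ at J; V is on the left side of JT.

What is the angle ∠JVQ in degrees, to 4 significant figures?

30.60°

Q is at the origin; QJ runs at 41.7° with length 23.5, so J = 23.5·(cos 41.7°, sin 41.7°) = (17.55, 15.63). ∠QJT = 110.1°, so JT runs at 41.7° + (180° − 110.1°) = 111.6° from the x-axis; with |JT| = 37.3, T = J + 37.3·(cos 111.6°, sin 111.6°) = (3.815, 50.31). The perpendicularity gives TV at right angles to JT; with |TV| = 13.6 on the left of JT, V = T + 13.6·(-0.9298, -0.3681) = (-8.830, 45.31). Then cos ∠JVQ = VJ·VQ / (|VJ||VQ|), giving 30.60°.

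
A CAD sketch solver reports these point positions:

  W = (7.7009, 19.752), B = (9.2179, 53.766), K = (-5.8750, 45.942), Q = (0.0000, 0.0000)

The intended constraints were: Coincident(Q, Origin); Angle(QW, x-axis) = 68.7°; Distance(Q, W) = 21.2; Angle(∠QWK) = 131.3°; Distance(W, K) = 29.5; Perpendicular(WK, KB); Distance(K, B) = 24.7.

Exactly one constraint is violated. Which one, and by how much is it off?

Distance(K, B) = 24.7 — off by 7.70.

Q = (0.00, 0.00) ✓; QW at 68.70° ✓; |QW| = 21.20 ✓; ∠QWK = 131.3° ✓; |WK| = 29.50 ✓; ∠(WK, KB) = 90.00° ✓; |KB| = 17.00 ✗.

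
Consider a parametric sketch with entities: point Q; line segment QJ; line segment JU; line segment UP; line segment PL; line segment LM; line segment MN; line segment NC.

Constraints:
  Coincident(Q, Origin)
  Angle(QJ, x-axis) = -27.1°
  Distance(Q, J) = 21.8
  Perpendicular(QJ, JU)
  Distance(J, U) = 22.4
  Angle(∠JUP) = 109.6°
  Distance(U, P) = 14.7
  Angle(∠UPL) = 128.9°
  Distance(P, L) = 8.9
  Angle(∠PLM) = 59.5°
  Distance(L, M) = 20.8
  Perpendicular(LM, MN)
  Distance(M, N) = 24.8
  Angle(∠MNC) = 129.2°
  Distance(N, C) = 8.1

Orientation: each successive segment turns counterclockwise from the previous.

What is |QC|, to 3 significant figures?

50.3

Q is at the origin; QJ runs at -27.1° with length 21.8, so J = (19.4, -9.93). The perpendicularity gives JU at right angles to QJ, so JU runs at 62.9°; with |JU| = 22.4, U = (29.6, 10.0). ∠JUP = 109.6° gives UP at 133° from the x-axis; with |UP| = 14.7, P = (19.5, 20.7). ∠UPL = 128.9° gives PL at -176° from the x-axis; with |PL| = 8.9, L = (10.7, 20.0). ∠PLM = 59.5° gives LM at -55.1° from the x-axis; with |LM| = 20.8, M = (22.6, 2.97). LM ⟂ MN, so MN runs at 34.9°; with |MN| = 24.8, N = (42.9, 17.2). ∠MNC = 129.2° gives NC at 85.7° from the x-axis; with |NC| = 8.1, C = (43.5, 25.2). Then |QC| = |C − Q| = 50.3.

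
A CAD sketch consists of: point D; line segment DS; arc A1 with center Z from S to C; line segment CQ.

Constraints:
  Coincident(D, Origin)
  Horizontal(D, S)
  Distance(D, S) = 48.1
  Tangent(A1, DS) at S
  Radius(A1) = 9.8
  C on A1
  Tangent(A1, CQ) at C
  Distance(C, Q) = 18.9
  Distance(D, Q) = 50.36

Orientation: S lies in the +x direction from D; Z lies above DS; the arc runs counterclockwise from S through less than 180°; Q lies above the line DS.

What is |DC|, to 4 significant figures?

57.27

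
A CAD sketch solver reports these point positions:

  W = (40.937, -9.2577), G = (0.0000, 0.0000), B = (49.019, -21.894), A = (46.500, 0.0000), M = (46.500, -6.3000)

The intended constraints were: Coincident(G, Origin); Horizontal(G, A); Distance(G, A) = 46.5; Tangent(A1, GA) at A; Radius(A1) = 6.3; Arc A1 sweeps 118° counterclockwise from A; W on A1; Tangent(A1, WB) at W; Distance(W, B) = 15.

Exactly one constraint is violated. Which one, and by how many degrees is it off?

Tangent(A1, WB) at W — off by 4.60°.

G = (0.00, 0.00) ✓; G.y = 0.00, A.y = 0.00 ✓; |GA| = 46.50 ✓; ∠(MA, AG) = 90.00° ✓; |MA| = 6.300 ✓; bearing(M→W) − bearing(M→A) = 118.0° ✓; |MW| = 6.300 ✓; ∠(MW, WB) = 85.40° ✗; |WB| = 15.00 ✓.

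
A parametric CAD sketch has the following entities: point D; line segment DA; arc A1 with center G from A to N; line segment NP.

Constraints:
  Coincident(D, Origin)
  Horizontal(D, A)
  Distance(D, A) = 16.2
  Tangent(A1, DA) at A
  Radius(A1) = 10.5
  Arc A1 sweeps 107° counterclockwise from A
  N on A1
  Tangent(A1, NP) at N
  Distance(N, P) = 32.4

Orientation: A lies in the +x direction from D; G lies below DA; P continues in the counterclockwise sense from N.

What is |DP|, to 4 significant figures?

47.22

On A1, A sits at bearing 90° from G; a 107° counterclockwise sweep puts N at bearing 197°, so N = G + 10.5·(cos 197°, sin 197°) = (6.159, -13.57). A1 meets NP tangentially, so GN is at right angles to NP, so NP runs along (−sin 197°, cos 197°); with |NP| = 32.4, P = (15.63, -44.55). Then |DP| = |P − D| = 47.22.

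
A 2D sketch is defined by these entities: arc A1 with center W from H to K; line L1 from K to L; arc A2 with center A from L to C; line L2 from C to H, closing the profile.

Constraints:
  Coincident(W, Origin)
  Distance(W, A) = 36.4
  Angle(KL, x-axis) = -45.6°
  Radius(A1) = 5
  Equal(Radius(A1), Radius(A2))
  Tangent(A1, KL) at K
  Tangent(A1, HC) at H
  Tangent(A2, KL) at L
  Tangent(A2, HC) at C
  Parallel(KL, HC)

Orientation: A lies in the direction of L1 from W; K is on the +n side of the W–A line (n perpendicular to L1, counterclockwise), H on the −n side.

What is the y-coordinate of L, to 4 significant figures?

-22.51

The slot axis is L1's direction at -45.6°, so u = (cos -45.6°, sin -45.6°) = (0.6997, -0.7145) and n = (−sin -45.6°, cos -45.6°) = (0.7145, 0.6997). W is at the origin and A lies 36.4 along u from W, so A = 36.4·u = (25.47, -26.01). Tangency of A1 to both parallel lines with radius 5.0 puts K and H at W ± 5.0·n: K = (3.572, 3.498), H = (-3.572, -3.498). Equal radii place L and C the same way about A: L = A + 5.0·n = (29.04, -22.51), C = A − 5.0·n = (21.90, -29.51). So L.y = -22.51.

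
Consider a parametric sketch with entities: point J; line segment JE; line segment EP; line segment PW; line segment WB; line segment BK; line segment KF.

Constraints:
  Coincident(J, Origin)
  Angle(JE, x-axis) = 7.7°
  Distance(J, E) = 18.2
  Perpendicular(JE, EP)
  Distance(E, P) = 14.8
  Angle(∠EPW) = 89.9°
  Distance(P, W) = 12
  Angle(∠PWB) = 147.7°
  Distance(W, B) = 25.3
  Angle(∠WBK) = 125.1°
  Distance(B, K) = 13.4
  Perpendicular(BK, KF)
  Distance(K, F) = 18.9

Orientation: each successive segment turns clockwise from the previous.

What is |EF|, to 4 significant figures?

19.97

J is at the origin; JE runs at 7.7° with length 18.2, so E = (18.04, 2.439). JE is perpendicular to EP, so EP runs at -82.30°; with |EP| = 14.8, P = (20.02, -12.23). ∠EPW = 89.9° gives PW at -172.4° from the x-axis; with |PW| = 12.0, W = (8.124, -13.82). ∠PWB = 147.7° gives WB at 155.3° from the x-axis; with |WB| = 25.3, B = (-14.86, -3.243). ∠WBK = 125.1° gives BK at 100.4° from the x-axis; with |BK| = 13.4, K = (-17.28, 9.937). BK is perpendicular to KF, so KF runs at 10.40°; with |KF| = 18.9, F = (1.310, 13.35). Then |EF| = |F − E| = 19.97.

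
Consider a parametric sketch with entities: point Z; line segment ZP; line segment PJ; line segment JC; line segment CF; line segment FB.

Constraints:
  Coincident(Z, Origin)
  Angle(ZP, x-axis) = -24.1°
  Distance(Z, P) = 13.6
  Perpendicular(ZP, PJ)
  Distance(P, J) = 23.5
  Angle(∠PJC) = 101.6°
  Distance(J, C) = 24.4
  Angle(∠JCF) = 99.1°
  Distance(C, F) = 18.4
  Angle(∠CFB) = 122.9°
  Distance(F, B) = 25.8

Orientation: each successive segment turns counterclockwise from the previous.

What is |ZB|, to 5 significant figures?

9.6882

∠JCF = 99.1° gives CF at -134.80° from the x-axis; with |CF| = 18.4, F = (-10.770, 17.081). ∠CFB = 122.9° gives FB at -77.700° from the x-axis; with |FB| = 25.8, B = (-5.2736, -8.1272). Then |ZB| = |B − Z| = 9.6882.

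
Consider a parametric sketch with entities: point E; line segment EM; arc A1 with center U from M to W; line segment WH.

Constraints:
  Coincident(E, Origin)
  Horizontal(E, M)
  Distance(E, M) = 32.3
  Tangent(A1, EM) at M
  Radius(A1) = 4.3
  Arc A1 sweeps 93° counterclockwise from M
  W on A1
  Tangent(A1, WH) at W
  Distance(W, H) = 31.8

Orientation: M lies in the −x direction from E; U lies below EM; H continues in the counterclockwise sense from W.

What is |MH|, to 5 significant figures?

36.377

E is at the origin; EM is horizontal with |EM| = 32.3 and M on the −x side, so M = (-32.300, 0.0000). Since A1 is tangent to EM there, UM ⟂ EM, so U = M + (0, -4.3) = (-32.300, -4.3000). On A1, M sits at bearing 90° from U; a 93° counterclockwise sweep puts W at bearing 183°, so W = U + 4.3·(cos 183°, sin 183°) = (-36.594, -4.5250). Tangency of A1 to WH means the radius UW is perpendicular to WH, so WH runs along (−sin 183°, cos 183°); with |WH| = 31.8, H = (-34.930, -36.281). Then |MH| = |H − M| = 36.377.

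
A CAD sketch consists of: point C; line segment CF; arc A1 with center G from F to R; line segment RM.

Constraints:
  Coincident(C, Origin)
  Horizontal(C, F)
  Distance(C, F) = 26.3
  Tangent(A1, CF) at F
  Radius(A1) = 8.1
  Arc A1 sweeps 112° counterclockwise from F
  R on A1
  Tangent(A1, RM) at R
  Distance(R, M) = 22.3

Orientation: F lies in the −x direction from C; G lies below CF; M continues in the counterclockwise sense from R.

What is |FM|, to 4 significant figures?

31.82

C is at the origin; C and F share the same y with |CF| = 26.3 and F on the −x side, so F = (-26.30, 0.000). The tangent condition forces GF to be normal to CF, so G = F + (0, -8.1) = (-26.30, -8.100). On A1, F sits at bearing 90° from G; a 112° counterclockwise sweep puts R at bearing 202°, so R = G + 8.1·(cos 202°, sin 202°) = (-33.81, -11.13). A1 meets RM tangentially, so GR is at right angles to RM, so RM runs along (−sin 202°, cos 202°); with |RM| = 22.3, M = (-25.46, -31.81). Then |FM| = |M − F| = 31.82.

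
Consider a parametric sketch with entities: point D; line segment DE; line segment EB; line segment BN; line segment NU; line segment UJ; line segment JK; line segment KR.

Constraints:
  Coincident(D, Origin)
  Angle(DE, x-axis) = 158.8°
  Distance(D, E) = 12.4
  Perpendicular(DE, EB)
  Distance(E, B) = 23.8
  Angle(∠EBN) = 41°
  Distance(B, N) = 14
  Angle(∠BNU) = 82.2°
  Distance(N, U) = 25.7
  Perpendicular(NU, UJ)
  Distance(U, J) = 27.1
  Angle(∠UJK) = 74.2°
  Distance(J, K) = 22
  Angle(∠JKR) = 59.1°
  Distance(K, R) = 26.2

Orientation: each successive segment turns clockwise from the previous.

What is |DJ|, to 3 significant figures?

45.2

D is at the origin; DE runs at 158.8° with length 12.4, so E = (-11.6, 4.48). The perpendicularity gives EB at right angles to DE, so EB runs at 68.8°; with |EB| = 23.8, B = (-2.95, 26.7). ∠EBN = 41.0° gives BN at -70.2° from the x-axis; with |BN| = 14.0, N = (1.79, 13.5). ∠BNU = 82.2° gives NU at -168° from the x-axis; with |NU| = 25.7, U = (-23.4, 8.16). The perpendicularity gives UJ at right angles to NU, so UJ runs at 102°; with |UJ| = 27.1, J = (-29.0, 34.7). Then |DJ| = |J − D| = 45.2.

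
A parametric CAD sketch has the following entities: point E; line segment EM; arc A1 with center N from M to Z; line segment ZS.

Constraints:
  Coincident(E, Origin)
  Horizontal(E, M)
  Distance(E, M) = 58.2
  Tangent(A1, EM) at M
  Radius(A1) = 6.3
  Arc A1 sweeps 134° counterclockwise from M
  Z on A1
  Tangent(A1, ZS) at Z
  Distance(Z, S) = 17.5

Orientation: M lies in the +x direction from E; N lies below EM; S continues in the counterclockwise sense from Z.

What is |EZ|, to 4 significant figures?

54.72

E is at the origin; E and M share the same y with |EM| = 58.2 and M on the +x side, so M = (58.20, 0.000). The tangent condition forces NM to be normal to EM, so N = M + (0, -6.3) = (58.20, -6.300). On A1, M sits at bearing 90° from N; a 134° counterclockwise sweep puts Z at bearing 224°, so Z = N + 6.3·(cos 224°, sin 224°) = (53.67, -10.68). Then |EZ| = |Z − E| = 54.72.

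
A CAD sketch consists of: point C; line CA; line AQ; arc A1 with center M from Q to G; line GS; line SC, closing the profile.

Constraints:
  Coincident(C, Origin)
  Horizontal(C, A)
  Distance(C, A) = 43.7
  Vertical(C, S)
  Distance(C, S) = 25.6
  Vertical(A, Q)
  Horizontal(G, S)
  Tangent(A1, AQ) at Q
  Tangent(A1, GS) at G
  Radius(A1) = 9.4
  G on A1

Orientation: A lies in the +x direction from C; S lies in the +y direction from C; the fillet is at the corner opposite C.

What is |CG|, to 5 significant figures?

42.800

C is at the origin; CA is horizontal with |CA| = 43.7 and A on the +x side, so A = (43.700, 0.0000). CS is vertical with |CS| = 25.6 and S on the +y side, so S = (0.0000, 25.600). The virtual corner opposite C is at (43.700, 25.600). A1 meets AQ tangentially, so MQ is at right angles to AQ and the tangent condition forces MG to be normal to GS, with radius 9.4, so the center M sits 9.4 in from both sides at M = (34.300, 16.200). That places the tangent points at Q = (43.700, 16.200) on AQ and G = (34.300, 25.600) on GS. Then |CG| = |G − C| = 42.800.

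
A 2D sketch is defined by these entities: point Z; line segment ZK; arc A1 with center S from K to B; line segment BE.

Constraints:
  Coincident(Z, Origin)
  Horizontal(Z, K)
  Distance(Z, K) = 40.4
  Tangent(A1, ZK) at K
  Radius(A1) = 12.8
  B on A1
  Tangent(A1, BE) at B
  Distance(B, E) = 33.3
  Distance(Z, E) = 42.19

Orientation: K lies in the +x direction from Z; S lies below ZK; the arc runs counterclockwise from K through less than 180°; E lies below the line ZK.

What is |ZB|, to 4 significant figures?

29.63

Z is at the origin; Z and K share the same y with |ZK| = 40.4 and K on the +x side, so K = (40.40, 0.000). The tangent condition forces SK to be normal to ZK, so S = K + (0, -12.8) = (40.40, -12.80). Since SB ⟂ BE (tangency), |SE| = √(12.8² + 33.3²) = 35.68 regardless of where B sits on A1. So E lies on both circle(Z, 42.19) and circle(S, 35.68); the below-ZK intersection is E = (16.16, -38.97). B is the foot of the tangent from E: B = (28.51, -8.051).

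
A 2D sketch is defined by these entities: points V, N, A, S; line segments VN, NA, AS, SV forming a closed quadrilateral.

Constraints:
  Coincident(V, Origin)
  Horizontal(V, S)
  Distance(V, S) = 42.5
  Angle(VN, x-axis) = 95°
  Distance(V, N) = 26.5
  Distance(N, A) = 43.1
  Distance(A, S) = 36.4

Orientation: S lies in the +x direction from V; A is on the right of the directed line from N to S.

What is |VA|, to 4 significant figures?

17.76

Checks: VN at 95.00° ✓; |NA| = 43.10 ✓; |AS| = 36.40 ✓.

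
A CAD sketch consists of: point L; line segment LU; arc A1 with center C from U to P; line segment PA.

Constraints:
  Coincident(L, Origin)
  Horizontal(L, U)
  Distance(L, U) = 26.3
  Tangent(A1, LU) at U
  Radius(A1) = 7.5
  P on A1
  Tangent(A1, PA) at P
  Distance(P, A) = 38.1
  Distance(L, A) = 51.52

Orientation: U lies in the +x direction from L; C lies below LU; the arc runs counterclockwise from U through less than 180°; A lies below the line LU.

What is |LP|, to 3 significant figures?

20.6

L is at the origin; L and U share the same y with |LU| = 26.3 and U on the +x side, so U = (26.3, 0.00). A1 meets LU tangentially, so CU is at right angles to LU, so C = U + (0, -7.5) = (26.3, -7.50). Since CP ⟂ PA (tangency), |CA| = √(7.5² + 38.1²) = 38.8 regardless of where P sits on A1. So A lies on both circle(L, 51.52) and circle(C, 38.8); the below-LU intersection is A = (22.8, -46.2). P is the foot of the tangent from A: P = (18.8, -8.29).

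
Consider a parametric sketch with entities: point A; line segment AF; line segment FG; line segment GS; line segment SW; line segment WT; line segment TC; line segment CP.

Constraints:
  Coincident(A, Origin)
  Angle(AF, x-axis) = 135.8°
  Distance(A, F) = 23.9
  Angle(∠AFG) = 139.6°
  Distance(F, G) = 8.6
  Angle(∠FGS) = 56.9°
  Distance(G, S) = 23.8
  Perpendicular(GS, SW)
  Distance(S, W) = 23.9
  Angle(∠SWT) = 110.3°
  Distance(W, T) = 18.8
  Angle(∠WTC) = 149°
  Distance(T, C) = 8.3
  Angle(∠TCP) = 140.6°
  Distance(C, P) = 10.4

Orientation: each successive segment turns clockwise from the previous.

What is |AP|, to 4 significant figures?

36.92

A is at the origin; AF runs at 135.8° with length 23.9, so F = (-17.13, 16.66). ∠AFG = 139.6° gives FG at 95.40° from the x-axis; with |FG| = 8.6, G = (-17.94, 25.22). ∠FGS = 56.9° gives GS at -27.70° from the x-axis; with |GS| = 23.8, S = (3.129, 14.16). The perpendicularity gives SW at right angles to GS, so SW runs at -117.7°; with |SW| = 23.9, W = (-7.981, -7.000). ∠SWT = 110.3° gives WT at 172.6° from the x-axis; with |WT| = 18.8, T = (-26.62, -4.579). ∠WTC = 149.0° gives TC at 141.6° from the x-axis; with |TC| = 8.3, C = (-33.13, 0.5768). ∠TCP = 140.6° gives CP at 102.2° from the x-axis; with |CP| = 10.4, P = (-35.33, 10.74). Then |AP| = |P − A| = 36.92.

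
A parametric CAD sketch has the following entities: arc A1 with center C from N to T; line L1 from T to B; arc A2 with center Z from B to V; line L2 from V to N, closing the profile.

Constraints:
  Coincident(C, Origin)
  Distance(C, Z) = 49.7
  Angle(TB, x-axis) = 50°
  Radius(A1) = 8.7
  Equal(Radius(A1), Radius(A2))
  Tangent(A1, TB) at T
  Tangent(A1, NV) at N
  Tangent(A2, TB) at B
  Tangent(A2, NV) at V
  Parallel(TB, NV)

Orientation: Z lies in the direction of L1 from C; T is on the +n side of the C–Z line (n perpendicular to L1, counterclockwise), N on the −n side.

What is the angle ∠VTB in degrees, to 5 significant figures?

19.295°

The slot axis is L1's direction at 50.0°, so u = (cos 50.0°, sin 50.0°) = (0.64279, 0.76604) and n = (−sin 50.0°, cos 50.0°) = (-0.76604, 0.64279). C is at the origin and Z lies 49.7 along u from C, so Z = 49.7·u = (31.947, 38.072). Tangency of A1 to both parallel lines with radius 8.7 puts T and N at C ± 8.7·n: T = (-6.6646, 5.5923), N = (6.6646, -5.5923). Equal radii place B and V the same way about Z: B = Z + 8.7·n = (25.282, 43.665), V = Z − 8.7·n = (38.611, 32.480). Then cos ∠VTB = TV·TB / (|TV||TB|), giving 19.295°.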